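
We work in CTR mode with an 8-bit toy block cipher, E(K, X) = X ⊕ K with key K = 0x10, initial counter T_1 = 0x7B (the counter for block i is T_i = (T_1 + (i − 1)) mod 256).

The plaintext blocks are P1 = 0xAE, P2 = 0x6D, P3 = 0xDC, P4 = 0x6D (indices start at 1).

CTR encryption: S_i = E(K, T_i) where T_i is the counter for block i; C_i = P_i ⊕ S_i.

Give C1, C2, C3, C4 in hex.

C1 = 0xC5, C2 = 0x01, C3 = 0xB1, C4 = 0x03

C1: T = 0x7B, S = E(K, T) = 0x6B; 0xAE ⊕ 0x6B = 0xC5.
C2: T = 0x7C, S = E(K, T) = 0x6C; 0x6D ⊕ 0x6C = 0x01.
C3: T = 0x7D, S = E(K, T) = 0x6D; 0xDC ⊕ 0x6D = 0xB1.
C4: T = 0x7E, S = E(K, T) = 0x6E; 0x6D ⊕ 0x6E = 0x03.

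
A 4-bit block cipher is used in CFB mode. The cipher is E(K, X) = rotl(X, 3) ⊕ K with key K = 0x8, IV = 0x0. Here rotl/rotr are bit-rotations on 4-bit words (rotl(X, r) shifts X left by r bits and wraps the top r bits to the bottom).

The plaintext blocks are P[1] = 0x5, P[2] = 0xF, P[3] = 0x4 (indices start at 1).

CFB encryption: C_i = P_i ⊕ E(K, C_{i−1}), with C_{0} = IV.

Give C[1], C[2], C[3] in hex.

C[1]: E(K, 0x0) = 0x8; 0x5 ⊕ 0x8 = 0xD.
C[2]: E(K, 0xD) = 0x6; 0xF ⊕ 0x6 = 0x9.
C[3]: E(K, 0x9) = 0x4; 0x4 ⊕ 0x4 = 0x0.

C[1] = 0xD, C[2] = 0x9, C[3] = 0x0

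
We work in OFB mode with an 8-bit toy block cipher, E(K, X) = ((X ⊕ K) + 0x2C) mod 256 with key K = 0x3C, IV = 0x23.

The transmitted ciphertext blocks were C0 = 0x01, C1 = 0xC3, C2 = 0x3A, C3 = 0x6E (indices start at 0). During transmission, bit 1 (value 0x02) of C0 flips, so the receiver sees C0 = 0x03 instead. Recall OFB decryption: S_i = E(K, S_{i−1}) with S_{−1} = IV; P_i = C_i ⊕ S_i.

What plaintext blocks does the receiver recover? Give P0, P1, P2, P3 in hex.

P0 = 0x48, P1 = 0x60, P2 = 0xF1, P3 = 0x4D

Only C0 changed, to 0x03. In OFB, a change in C_i flips the same bit in P_i only; the keystream is unaffected. Decrypting the received ciphertext:
P0: S = E(K, 0x23) = 0x4B; 0x03 ⊕ 0x4B = 0x48.
P1: S = E(K, 0x4B) = 0xA3; 0xC3 ⊕ 0xA3 = 0x60.
P2: S = E(K, 0xA3) = 0xCB; 0x3A ⊕ 0xCB = 0xF1.
P3: S = E(K, 0xCB) = 0x23; 0x6E ⊕ 0x23 = 0x4D.
Blocks that differ from the original plaintext: P0.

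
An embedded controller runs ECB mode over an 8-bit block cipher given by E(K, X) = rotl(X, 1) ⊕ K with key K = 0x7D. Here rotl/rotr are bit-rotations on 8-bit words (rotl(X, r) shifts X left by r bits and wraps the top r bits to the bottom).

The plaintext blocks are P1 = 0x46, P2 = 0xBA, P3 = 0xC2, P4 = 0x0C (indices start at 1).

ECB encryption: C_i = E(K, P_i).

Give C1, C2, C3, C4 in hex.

C1: E(K, 0x46) = 0xF1.
C2: E(K, 0xBA) = 0x08.
C3: E(K, 0xC2) = 0xF8.
C4: E(K, 0x0C) = 0x65.

C1 = 0xF1, C2 = 0x08, C3 = 0xF8, C4 = 0x65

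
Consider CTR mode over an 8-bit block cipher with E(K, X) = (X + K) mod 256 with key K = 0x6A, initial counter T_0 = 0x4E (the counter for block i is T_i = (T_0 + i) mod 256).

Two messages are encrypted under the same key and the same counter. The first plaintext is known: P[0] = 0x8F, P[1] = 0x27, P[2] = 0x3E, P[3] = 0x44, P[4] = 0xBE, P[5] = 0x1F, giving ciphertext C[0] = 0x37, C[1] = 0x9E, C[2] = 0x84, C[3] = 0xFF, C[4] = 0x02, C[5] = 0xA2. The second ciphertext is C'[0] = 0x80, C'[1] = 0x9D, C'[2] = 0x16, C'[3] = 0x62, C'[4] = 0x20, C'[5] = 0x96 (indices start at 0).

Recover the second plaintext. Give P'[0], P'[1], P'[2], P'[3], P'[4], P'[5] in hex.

In CTR with a reused counter, both messages share the same keystream S_i, so C_i ⊕ C'_i = P_i ⊕ P'_i and thus P'_i = P_i ⊕ C_i ⊕ C'_i.
P'[0]: 0x8F ⊕ 0x37 ⊕ 0x80 = 0x38.
P'[1]: 0x27 ⊕ 0x9E ⊕ 0x9D = 0x24.
P'[2]: 0x3E ⊕ 0x84 ⊕ 0x16 = 0xAC.
P'[3]: 0x44 ⊕ 0xFF ⊕ 0x62 = 0xD9.
P'[4]: 0xBE ⊕ 0x02 ⊕ 0x20 = 0x9C.
P'[5]: 0x1F ⊕ 0xA2 ⊕ 0x96 = 0x2B.

P'[0] = 0x38, P'[1] = 0x24, P'[2] = 0xAC, P'[3] = 0xD9, P'[4] = 0x9C, P'[5] = 0x2B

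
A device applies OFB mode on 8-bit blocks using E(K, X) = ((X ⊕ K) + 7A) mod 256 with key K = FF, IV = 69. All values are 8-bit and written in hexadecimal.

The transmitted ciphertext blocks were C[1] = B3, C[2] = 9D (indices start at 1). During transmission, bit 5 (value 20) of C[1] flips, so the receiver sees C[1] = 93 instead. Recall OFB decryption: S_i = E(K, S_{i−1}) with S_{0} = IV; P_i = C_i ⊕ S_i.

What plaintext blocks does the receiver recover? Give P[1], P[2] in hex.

P[1] = 83, P[2] = F4

Only C[1] changed, to 93. In OFB, a change in C_i flips the same bit in P_i only; the keystream is unaffected. Decrypting the received ciphertext:
P[1]: S = E(K, 69) = 10; 93 ⊕ 10 = 83.
P[2]: S = E(K, 10) = 69; 9D ⊕ 69 = F4.
Blocks that differ from the original plaintext: P[1].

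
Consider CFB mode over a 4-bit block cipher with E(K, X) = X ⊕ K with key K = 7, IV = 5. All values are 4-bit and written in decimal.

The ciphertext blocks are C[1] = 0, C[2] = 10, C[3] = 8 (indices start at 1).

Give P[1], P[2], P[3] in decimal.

CFB decryption: P_i = C_i ⊕ E(K, C_{i−1}), with C_{0} = IV.
P[1]: E(K, 5) = 2; 0 ⊕ 2 = 2.
P[2]: E(K, 0) = 7; 10 ⊕ 7 = 13.
P[3]: E(K, 10) = 13; 8 ⊕ 13 = 5.

P[1] = 2, P[2] = 13, P[3] = 5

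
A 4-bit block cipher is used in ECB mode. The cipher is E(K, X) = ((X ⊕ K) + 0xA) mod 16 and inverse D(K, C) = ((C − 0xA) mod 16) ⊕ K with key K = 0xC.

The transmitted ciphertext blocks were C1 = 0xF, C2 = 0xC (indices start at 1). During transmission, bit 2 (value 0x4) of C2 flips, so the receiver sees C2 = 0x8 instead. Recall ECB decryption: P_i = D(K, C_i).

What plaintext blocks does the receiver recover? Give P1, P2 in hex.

P1 = 0x9, P2 = 0x2

Only C2 changed, to 0x8. In ECB, a change in C_i affects only P_i. Decrypting the received ciphertext:
P1: D(K, 0xF) = 0x9.
P2: D(K, 0x8) = 0x2.
Blocks that differ from the original plaintext: P2.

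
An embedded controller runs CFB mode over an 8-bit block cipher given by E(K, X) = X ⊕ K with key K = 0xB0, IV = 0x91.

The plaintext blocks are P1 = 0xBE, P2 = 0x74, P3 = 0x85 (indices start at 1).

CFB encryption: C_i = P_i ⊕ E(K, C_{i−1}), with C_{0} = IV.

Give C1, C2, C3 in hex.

C1: E(K, 0x91) = 0x21; 0xBE ⊕ 0x21 = 0x9F.
C2: E(K, 0x9F) = 0x2F; 0x74 ⊕ 0x2F = 0x5B.
C3: E(K, 0x5B) = 0xEB; 0x85 ⊕ 0xEB = 0x6E.

C1 = 0x9F, C2 = 0x5B, C3 = 0x6E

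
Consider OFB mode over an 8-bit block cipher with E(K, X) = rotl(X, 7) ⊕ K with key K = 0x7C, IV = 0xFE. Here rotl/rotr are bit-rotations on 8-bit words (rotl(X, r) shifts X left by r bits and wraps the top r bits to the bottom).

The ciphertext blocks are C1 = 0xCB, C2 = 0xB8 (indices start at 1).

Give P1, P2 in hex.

P1 = 0xC8, P2 = 0x45

OFB decryption: S_i = E(K, S_{i−1}) with S_{0} = IV; P_i = C_i ⊕ S_i.
P1: S = E(K, 0xFE) = 0x03; 0xCB ⊕ 0x03 = 0xC8.
P2: S = E(K, 0x03) = 0xFD; 0xB8 ⊕ 0xFD = 0x45.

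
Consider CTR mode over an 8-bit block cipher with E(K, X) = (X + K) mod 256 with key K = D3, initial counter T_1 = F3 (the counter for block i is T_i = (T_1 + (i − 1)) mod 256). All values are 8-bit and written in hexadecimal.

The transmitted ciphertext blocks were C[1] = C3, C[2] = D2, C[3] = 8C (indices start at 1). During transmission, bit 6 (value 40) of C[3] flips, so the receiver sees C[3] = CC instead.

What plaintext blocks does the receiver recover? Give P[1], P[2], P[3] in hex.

P[1] = 05, P[2] = 15, P[3] = 04

CTR decryption: S_i = E(K, T_i) where T_i is the counter for block i; P_i = C_i ⊕ S_i.
Only C[3] changed, to CC. In CTR, a change in C_i flips the same bit in P_i only; the keystream is unaffected. Decrypting the received ciphertext:
P[1]: T = F3, S = E(K, T) = C6; C3 ⊕ C6 = 05.
P[2]: T = F4, S = E(K, T) = C7; D2 ⊕ C7 = 15.
P[3]: T = F5, S = E(K, T) = C8; CC ⊕ C8 = 04.
Blocks that differ from the original plaintext: P[3].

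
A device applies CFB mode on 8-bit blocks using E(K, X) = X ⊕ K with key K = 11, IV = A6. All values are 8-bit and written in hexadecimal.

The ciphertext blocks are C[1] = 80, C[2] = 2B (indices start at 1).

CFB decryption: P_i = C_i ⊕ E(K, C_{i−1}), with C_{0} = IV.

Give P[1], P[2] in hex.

P[1]: E(K, A6) = B7; 80 ⊕ B7 = 37.
P[2]: E(K, 80) = 91; 2B ⊕ 91 = BA.

P[1] = 37, P[2] = BA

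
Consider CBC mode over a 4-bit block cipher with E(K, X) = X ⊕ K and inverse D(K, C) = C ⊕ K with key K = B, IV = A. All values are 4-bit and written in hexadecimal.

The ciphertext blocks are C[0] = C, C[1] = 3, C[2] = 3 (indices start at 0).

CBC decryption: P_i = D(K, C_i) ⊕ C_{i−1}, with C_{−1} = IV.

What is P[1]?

P[1] = 4

P[1]: D(K, 3) = 8; 8 ⊕ C = 4.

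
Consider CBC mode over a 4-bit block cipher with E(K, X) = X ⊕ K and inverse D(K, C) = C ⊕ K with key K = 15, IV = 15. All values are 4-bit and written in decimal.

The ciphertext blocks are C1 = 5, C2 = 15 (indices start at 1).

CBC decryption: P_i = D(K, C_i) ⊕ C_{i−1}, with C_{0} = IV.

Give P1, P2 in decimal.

P1 = 5, P2 = 5

P1: D(K, 5) = 10; 10 ⊕ 15 = 5.
P2: D(K, 15) = 0; 0 ⊕ 5 = 5.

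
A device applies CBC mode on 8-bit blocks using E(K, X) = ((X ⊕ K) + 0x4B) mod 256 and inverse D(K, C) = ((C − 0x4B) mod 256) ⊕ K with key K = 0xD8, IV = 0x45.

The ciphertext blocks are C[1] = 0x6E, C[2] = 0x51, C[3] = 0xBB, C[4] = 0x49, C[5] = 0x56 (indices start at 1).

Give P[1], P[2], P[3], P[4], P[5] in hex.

CBC decryption: P_i = D(K, C_i) ⊕ C_{i−1}, with C_{0} = IV.
P[1]: D(K, 0x6E) = 0xFB; 0xFB ⊕ 0x45 = 0xBE.
P[2]: D(K, 0x51) = 0xDE; 0xDE ⊕ 0x6E = 0xB0.
P[3]: D(K, 0xBB) = 0xA8; 0xA8 ⊕ 0x51 = 0xF9.
P[4]: D(K, 0x49) = 0x26; 0x26 ⊕ 0xBB = 0x9D.
P[5]: D(K, 0x56) = 0xD3; 0xD3 ⊕ 0x49 = 0x9A.

P[1] = 0xBE, P[2] = 0xB0, P[3] = 0xF9, P[4] = 0x9D, P[5] = 0x9A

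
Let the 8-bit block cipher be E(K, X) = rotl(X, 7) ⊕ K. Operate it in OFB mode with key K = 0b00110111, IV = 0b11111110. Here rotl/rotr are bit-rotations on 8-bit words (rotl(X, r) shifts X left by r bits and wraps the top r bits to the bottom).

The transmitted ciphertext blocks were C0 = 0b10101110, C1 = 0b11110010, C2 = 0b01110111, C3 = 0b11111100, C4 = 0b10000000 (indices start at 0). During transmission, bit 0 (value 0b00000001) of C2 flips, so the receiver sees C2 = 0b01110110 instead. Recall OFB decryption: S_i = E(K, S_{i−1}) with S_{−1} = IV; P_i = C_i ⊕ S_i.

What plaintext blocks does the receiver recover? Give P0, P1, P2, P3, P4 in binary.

Only C2 changed, to 0b01110110. In OFB, a change in C_i flips the same bit in P_i only; the keystream is unaffected. Decrypting the received ciphertext:
P0: S = E(K, 0b11111110) = 0b01001000; 0b10101110 ⊕ 0b01001000 = 0b11100110.
P1: S = E(K, 0b01001000) = 0b00010011; 0b11110010 ⊕ 0b00010011 = 0b11100001.
P2: S = E(K, 0b00010011) = 0b10111110; 0b01110110 ⊕ 0b10111110 = 0b11001000.
P3: S = E(K, 0b10111110) = 0b01101000; 0b11111100 ⊕ 0b01101000 = 0b10010100.
P4: S = E(K, 0b01101000) = 0b00000011; 0b10000000 ⊕ 0b00000011 = 0b10000011.
Blocks that differ from the original plaintext: P2.

P0 = 0b11100110, P1 = 0b11100001, P2 = 0b11001000, P3 = 0b10010100, P4 = 0b10000011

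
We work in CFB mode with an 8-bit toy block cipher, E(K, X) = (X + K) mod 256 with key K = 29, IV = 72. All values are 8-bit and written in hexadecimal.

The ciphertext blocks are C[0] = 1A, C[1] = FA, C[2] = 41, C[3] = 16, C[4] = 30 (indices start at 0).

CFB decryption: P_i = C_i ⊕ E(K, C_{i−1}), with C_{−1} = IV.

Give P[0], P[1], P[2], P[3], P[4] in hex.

P[0] = 81, P[1] = B9, P[2] = 62, P[3] = 7C, P[4] = 0F

P[0]: E(K, 72) = 9B; 1A ⊕ 9B = 81.
P[1]: E(K, 1A) = 43; FA ⊕ 43 = B9.
P[2]: E(K, FA) = 23; 41 ⊕ 23 = 62.
P[3]: E(K, 41) = 6A; 16 ⊕ 6A = 7C.
P[4]: E(K, 16) = 3F; 30 ⊕ 3F = 0F.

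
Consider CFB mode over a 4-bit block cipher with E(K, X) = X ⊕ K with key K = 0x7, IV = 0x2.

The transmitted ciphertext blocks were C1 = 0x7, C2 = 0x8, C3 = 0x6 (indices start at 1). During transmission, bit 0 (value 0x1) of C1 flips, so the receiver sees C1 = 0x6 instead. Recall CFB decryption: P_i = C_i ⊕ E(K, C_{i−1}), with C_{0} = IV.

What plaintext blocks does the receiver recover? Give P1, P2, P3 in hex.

Only C1 changed, to 0x6. In CFB, a change in C_i flips the same bit in P_i and garbles P_{i+1}. Decrypting the received ciphertext:
P1: E(K, 0x2) = 0x5; 0x6 ⊕ 0x5 = 0x3.
P2: E(K, 0x6) = 0x1; 0x8 ⊕ 0x1 = 0x9.
P3: E(K, 0x8) = 0xF; 0x6 ⊕ 0xF = 0x9.
Blocks that differ from the original plaintext: P1, P2.

P1 = 0x3, P2 = 0x9, P3 = 0x9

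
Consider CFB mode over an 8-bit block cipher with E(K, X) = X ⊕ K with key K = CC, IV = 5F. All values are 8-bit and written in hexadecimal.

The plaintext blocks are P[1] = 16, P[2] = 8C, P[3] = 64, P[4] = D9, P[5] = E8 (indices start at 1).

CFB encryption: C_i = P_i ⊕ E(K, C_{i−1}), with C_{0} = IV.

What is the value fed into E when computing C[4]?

6D

C[1]: E(K, 5F) = 93; 16 ⊕ 93 = 85.
C[2]: E(K, 85) = 49; 8C ⊕ 49 = C5.
C[3]: E(K, C5) = 09; 64 ⊕ 09 = 6D.
C[4]: E(K, 6D) = A1; D9 ⊕ A1 = 78.
So the input to E for block [4] is 6D.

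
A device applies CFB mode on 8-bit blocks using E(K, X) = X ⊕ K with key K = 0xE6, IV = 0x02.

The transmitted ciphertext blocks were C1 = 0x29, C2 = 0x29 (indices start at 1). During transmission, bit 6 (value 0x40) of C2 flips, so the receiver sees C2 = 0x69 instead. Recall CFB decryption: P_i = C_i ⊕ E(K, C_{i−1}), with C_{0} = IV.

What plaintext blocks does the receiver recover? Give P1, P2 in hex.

P1 = 0xCD, P2 = 0xA6

Only C2 changed, to 0x69. In CFB, a change in C_i flips the same bit in P_i and garbles P_{i+1}. Decrypting the received ciphertext:
P1: E(K, 0x02) = 0xE4; 0x29 ⊕ 0xE4 = 0xCD.
P2: E(K, 0x29) = 0xCF; 0x69 ⊕ 0xCF = 0xA6.
Blocks that differ from the original plaintext: P2.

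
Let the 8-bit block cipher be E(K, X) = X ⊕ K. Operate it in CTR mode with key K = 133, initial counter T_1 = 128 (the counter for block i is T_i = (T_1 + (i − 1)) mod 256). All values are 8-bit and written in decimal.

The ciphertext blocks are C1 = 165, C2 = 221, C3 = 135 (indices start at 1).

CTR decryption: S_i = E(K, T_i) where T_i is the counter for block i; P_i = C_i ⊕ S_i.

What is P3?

P3: T = 130, S = E(K, T) = 7; 135 ⊕ 7 = 128.

P3 = 128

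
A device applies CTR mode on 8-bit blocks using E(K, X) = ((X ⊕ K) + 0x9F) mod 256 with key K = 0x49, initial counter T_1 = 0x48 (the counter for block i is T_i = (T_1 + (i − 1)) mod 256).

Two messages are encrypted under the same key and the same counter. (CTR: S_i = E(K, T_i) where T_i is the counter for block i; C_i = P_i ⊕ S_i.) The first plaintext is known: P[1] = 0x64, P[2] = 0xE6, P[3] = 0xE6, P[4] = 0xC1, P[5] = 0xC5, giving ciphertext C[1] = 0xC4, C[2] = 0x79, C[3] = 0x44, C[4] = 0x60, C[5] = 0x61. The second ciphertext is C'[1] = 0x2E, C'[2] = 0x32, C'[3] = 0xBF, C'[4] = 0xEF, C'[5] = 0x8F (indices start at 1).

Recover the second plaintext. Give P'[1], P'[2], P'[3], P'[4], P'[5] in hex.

In CTR with a reused counter, both messages share the same keystream S_i, so C_i ⊕ C'_i = P_i ⊕ P'_i and thus P'_i = P_i ⊕ C_i ⊕ C'_i.
P'[1]: 0x64 ⊕ 0xC4 ⊕ 0x2E = 0x8E.
P'[2]: 0xE6 ⊕ 0x79 ⊕ 0x32 = 0xAD.
P'[3]: 0xE6 ⊕ 0x44 ⊕ 0xBF = 0x1D.
P'[4]: 0xC1 ⊕ 0x60 ⊕ 0xEF = 0x4E.
P'[5]: 0xC5 ⊕ 0x61 ⊕ 0x8F = 0x2B.

P'[1] = 0x8E, P'[2] = 0xAD, P'[3] = 0x1D, P'[4] = 0x4E, P'[5] = 0x2B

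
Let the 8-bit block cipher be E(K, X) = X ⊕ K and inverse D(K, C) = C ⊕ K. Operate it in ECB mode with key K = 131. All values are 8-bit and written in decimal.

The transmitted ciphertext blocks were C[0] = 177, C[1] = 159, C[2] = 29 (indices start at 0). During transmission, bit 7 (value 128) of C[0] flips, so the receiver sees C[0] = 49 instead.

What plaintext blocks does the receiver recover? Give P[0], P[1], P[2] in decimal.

ECB decryption: P_i = D(K, C_i).
Only C[0] changed, to 49. In ECB, a change in C_i affects only P_i. Decrypting the received ciphertext:
P[0]: D(K, 49) = 178.
P[1]: D(K, 159) = 28.
P[2]: D(K, 29) = 158.
Blocks that differ from the original plaintext: P[0].

P[0] = 178, P[1] = 28, P[2] = 158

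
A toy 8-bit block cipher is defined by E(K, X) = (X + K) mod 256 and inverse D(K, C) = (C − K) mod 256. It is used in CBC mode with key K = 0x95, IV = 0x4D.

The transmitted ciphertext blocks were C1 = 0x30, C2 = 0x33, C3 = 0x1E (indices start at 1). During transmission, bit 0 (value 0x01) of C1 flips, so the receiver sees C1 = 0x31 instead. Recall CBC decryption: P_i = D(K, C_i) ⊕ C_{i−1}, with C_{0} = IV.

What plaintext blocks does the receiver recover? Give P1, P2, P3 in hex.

P1 = 0xD1, P2 = 0xAF, P3 = 0xBA

Only C1 changed, to 0x31. In CBC, a change in C_i garbles P_i and flips the same bit in P_{i+1}. Decrypting the received ciphertext:
P1: D(K, 0x31) = 0x9C; 0x9C ⊕ 0x4D = 0xD1.
P2: D(K, 0x33) = 0x9E; 0x9E ⊕ 0x31 = 0xAF.
P3: D(K, 0x1E) = 0x89; 0x89 ⊕ 0x33 = 0xBA.
Blocks that differ from the original plaintext: P1, P2.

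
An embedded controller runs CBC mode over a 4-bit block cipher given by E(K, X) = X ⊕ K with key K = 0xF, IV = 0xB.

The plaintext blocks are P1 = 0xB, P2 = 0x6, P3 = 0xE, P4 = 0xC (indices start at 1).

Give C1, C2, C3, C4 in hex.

CBC encryption: C_i = E(K, P_i ⊕ C_{i−1}), with C_{0} = IV.
C1: P1 ⊕ 0xB = 0x0; E(K, 0x0) = 0xF.
C2: P2 ⊕ 0xF = 0x9; E(K, 0x9) = 0x6.
C3: P3 ⊕ 0x6 = 0x8; E(K, 0x8) = 0x7.
C4: P4 ⊕ 0x7 = 0xB; E(K, 0xB) = 0x4.

C1 = 0xF, C2 = 0x6, C3 = 0x7, C4 = 0x4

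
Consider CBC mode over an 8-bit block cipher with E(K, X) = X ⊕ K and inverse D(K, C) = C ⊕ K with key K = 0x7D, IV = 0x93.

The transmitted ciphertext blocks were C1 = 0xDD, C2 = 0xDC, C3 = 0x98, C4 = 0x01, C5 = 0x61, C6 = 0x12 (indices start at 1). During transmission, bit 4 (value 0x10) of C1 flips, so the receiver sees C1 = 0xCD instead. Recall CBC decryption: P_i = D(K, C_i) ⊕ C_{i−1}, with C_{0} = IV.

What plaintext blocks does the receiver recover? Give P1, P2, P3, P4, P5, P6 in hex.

P1 = 0x23, P2 = 0x6C, P3 = 0x39, P4 = 0xE4, P5 = 0x1D, P6 = 0x0E

Only C1 changed, to 0xCD. In CBC, a change in C_i garbles P_i and flips the same bit in P_{i+1}. Decrypting the received ciphertext:
P1: D(K, 0xCD) = 0xB0; 0xB0 ⊕ 0x93 = 0x23.
P2: D(K, 0xDC) = 0xA1; 0xA1 ⊕ 0xCD = 0x6C.
P3: D(K, 0x98) = 0xE5; 0xE5 ⊕ 0xDC = 0x39.
P4: D(K, 0x01) = 0x7C; 0x7C ⊕ 0x98 = 0xE4.
P5: D(K, 0x61) = 0x1C; 0x1C ⊕ 0x01 = 0x1D.
P6: D(K, 0x12) = 0x6F; 0x6F ⊕ 0x61 = 0x0E.
Blocks that differ from the original plaintext: P1, P2.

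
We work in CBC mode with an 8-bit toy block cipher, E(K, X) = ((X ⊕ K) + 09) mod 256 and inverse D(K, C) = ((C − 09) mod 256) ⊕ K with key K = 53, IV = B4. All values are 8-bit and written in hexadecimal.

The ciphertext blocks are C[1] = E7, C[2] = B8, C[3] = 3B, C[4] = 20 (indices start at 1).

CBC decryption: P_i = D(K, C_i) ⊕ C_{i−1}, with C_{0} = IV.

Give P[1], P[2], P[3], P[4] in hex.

P[1] = 39, P[2] = 1B, P[3] = D9, P[4] = 7F

P[1]: D(K, E7) = 8D; 8D ⊕ B4 = 39.
P[2]: D(K, B8) = FC; FC ⊕ E7 = 1B.
P[3]: D(K, 3B) = 61; 61 ⊕ B8 = D9.
P[4]: D(K, 20) = 44; 44 ⊕ 3B = 7F.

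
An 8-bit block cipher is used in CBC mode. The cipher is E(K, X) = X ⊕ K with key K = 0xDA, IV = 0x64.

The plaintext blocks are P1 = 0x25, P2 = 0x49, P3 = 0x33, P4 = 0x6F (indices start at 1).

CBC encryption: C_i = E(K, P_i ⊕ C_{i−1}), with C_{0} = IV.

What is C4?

C1: P1 ⊕ 0x64 = 0x41; E(K, 0x41) = 0x9B.
C2: P2 ⊕ 0x9B = 0xD2; E(K, 0xD2) = 0x08.
C3: P3 ⊕ 0x08 = 0x3B; E(K, 0x3B) = 0xE1.
C4: P4 ⊕ 0xE1 = 0x8E; E(K, 0x8E) = 0x54.

C4 = 0x54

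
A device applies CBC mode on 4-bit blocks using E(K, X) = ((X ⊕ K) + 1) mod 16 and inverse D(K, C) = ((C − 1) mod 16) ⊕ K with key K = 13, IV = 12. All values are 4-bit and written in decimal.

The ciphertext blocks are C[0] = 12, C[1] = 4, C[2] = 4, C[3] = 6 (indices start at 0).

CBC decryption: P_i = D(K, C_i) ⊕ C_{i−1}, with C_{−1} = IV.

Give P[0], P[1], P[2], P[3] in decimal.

P[0] = 10, P[1] = 2, P[2] = 10, P[3] = 12

P[0]: D(K, 12) = 6; 6 ⊕ 12 = 10.
P[1]: D(K, 4) = 14; 14 ⊕ 12 = 2.
P[2]: D(K, 4) = 14; 14 ⊕ 4 = 10.
P[3]: D(K, 6) = 8; 8 ⊕ 4 = 12.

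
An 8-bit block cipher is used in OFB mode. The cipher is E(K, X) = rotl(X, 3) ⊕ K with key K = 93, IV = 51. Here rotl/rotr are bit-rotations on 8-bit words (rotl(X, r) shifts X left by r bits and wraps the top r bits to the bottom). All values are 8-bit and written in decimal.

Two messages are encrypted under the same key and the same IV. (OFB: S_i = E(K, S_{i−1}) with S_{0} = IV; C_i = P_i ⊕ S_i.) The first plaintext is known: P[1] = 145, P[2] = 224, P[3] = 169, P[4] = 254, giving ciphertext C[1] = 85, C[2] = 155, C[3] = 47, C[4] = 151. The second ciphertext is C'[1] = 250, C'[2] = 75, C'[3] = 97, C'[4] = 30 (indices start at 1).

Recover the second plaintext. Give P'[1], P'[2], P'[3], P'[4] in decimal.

In OFB with a reused IV, both messages share the same keystream S_i, so C_i ⊕ C'_i = P_i ⊕ P'_i and thus P'_i = P_i ⊕ C_i ⊕ C'_i.
P'[1]: 145 ⊕ 85 ⊕ 250 = 62.
P'[2]: 224 ⊕ 155 ⊕ 75 = 48.
P'[3]: 169 ⊕ 47 ⊕ 97 = 231.
P'[4]: 254 ⊕ 151 ⊕ 30 = 119.

P'[1] = 62, P'[2] = 48, P'[3] = 231, P'[4] = 119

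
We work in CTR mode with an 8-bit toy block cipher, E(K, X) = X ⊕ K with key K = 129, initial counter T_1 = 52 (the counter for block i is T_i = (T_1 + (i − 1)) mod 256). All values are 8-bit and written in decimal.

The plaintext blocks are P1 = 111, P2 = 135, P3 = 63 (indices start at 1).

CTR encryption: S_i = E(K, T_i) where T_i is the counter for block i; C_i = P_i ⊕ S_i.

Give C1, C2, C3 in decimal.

C1: T = 52, S = E(K, T) = 181; 111 ⊕ 181 = 218.
C2: T = 53, S = E(K, T) = 180; 135 ⊕ 180 = 51.
C3: T = 54, S = E(K, T) = 183; 63 ⊕ 183 = 136.

C1 = 218, C2 = 51, C3 = 136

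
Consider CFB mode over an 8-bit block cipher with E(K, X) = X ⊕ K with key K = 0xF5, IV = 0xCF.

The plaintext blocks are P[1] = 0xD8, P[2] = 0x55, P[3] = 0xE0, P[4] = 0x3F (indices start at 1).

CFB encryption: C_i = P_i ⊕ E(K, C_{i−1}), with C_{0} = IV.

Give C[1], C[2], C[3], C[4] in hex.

C[1]: E(K, 0xCF) = 0x3A; 0xD8 ⊕ 0x3A = 0xE2.
C[2]: E(K, 0xE2) = 0x17; 0x55 ⊕ 0x17 = 0x42.
C[3]: E(K, 0x42) = 0xB7; 0xE0 ⊕ 0xB7 = 0x57.
C[4]: E(K, 0x57) = 0xA2; 0x3F ⊕ 0xA2 = 0x9D.

C[1] = 0xE2, C[2] = 0x42, C[3] = 0x57, C[4] = 0x9D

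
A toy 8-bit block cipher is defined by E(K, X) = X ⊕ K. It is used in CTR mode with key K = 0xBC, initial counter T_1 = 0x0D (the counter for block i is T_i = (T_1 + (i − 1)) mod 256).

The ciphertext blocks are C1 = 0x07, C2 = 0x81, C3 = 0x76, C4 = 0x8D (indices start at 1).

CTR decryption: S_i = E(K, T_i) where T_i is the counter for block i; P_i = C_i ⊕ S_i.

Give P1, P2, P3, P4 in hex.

P1: T = 0x0D, S = E(K, T) = 0xB1; 0x07 ⊕ 0xB1 = 0xB6.
P2: T = 0x0E, S = E(K, T) = 0xB2; 0x81 ⊕ 0xB2 = 0x33.
P3: T = 0x0F, S = E(K, T) = 0xB3; 0x76 ⊕ 0xB3 = 0xC5.
P4: T = 0x10, S = E(K, T) = 0xAC; 0x8D ⊕ 0xAC = 0x21.

P1 = 0xB6, P2 = 0x33, P3 = 0xC5, P4 = 0x21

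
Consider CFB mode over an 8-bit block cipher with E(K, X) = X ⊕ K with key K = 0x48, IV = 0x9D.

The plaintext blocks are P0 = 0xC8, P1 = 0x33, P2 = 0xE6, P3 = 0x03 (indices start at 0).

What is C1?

CFB encryption: C_i = P_i ⊕ E(K, C_{i−1}), with C_{−1} = IV.
C0: E(K, 0x9D) = 0xD5; 0xC8 ⊕ 0xD5 = 0x1D.
C1: E(K, 0x1D) = 0x55; 0x33 ⊕ 0x55 = 0x66.

C1 = 0x66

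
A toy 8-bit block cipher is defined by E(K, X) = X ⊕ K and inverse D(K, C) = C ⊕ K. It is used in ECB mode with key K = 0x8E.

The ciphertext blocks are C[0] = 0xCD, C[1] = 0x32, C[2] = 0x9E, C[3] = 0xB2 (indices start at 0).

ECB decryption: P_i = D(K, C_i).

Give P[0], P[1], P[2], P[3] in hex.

P[0]: D(K, 0xCD) = 0x43.
P[1]: D(K, 0x32) = 0xBC.
P[2]: D(K, 0x9E) = 0x10.
P[3]: D(K, 0xB2) = 0x3C.

P[0] = 0x43, P[1] = 0xBC, P[2] = 0x10, P[3] = 0x3C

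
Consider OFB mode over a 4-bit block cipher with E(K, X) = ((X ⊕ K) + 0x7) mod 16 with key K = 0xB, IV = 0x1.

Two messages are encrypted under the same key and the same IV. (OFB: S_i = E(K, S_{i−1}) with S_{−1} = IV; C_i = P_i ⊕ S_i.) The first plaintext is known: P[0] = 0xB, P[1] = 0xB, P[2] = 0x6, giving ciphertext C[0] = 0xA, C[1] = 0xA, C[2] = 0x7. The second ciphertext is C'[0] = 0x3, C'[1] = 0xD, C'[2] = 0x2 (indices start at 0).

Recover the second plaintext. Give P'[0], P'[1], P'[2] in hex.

In OFB with a reused IV, both messages share the same keystream S_i, so C_i ⊕ C'_i = P_i ⊕ P'_i and thus P'_i = P_i ⊕ C_i ⊕ C'_i.
P'[0]: 0xB ⊕ 0xA ⊕ 0x3 = 0x2.
P'[1]: 0xB ⊕ 0xA ⊕ 0xD = 0xC.
P'[2]: 0x6 ⊕ 0x7 ⊕ 0x2 = 0x3.

P'[0] = 0x2, P'[1] = 0xC, P'[2] = 0x3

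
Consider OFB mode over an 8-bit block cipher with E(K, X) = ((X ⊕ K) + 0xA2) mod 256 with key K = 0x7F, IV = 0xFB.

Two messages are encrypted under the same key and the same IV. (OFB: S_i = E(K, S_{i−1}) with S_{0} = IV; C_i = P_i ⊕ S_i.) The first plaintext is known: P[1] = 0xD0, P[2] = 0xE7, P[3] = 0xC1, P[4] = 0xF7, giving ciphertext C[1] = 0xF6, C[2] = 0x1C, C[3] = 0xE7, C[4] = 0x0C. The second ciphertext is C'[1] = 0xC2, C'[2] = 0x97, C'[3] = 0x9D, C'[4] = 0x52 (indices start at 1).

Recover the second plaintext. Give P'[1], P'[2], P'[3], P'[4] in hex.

P'[1] = 0xE4, P'[2] = 0x6C, P'[3] = 0xBB, P'[4] = 0xA9

In OFB with a reused IV, both messages share the same keystream S_i, so C_i ⊕ C'_i = P_i ⊕ P'_i and thus P'_i = P_i ⊕ C_i ⊕ C'_i.
P'[1]: 0xD0 ⊕ 0xF6 ⊕ 0xC2 = 0xE4.
P'[2]: 0xE7 ⊕ 0x1C ⊕ 0x97 = 0x6C.
P'[3]: 0xC1 ⊕ 0xE7 ⊕ 0x9D = 0xBB.
P'[4]: 0xF7 ⊕ 0x0C ⊕ 0x52 = 0xA9.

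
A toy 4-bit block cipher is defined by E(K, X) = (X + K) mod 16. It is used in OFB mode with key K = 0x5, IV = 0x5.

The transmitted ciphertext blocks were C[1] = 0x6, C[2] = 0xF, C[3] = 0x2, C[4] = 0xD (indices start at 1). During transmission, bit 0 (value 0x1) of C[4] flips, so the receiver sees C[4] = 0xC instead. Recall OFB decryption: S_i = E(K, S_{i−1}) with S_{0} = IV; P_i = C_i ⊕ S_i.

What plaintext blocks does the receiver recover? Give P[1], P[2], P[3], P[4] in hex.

Only C[4] changed, to 0xC. In OFB, a change in C_i flips the same bit in P_i only; the keystream is unaffected. Decrypting the received ciphertext:
P[1]: S = E(K, 0x5) = 0xA; 0x6 ⊕ 0xA = 0xC.
P[2]: S = E(K, 0xA) = 0xF; 0xF ⊕ 0xF = 0x0.
P[3]: S = E(K, 0xF) = 0x4; 0x2 ⊕ 0x4 = 0x6.
P[4]: S = E(K, 0x4) = 0x9; 0xC ⊕ 0x9 = 0x5.
Blocks that differ from the original plaintext: P[4].

P[1] = 0xC, P[2] = 0x0, P[3] = 0x6, P[4] = 0x5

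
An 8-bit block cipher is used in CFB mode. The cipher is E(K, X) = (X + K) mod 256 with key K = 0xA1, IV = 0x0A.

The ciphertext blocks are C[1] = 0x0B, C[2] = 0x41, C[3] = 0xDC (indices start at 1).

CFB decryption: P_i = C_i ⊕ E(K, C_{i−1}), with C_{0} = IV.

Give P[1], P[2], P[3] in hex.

P[1]: E(K, 0x0A) = 0xAB; 0x0B ⊕ 0xAB = 0xA0.
P[2]: E(K, 0x0B) = 0xAC; 0x41 ⊕ 0xAC = 0xED.
P[3]: E(K, 0x41) = 0xE2; 0xDC ⊕ 0xE2 = 0x3E.

P[1] = 0xA0, P[2] = 0xED, P[3] = 0x3E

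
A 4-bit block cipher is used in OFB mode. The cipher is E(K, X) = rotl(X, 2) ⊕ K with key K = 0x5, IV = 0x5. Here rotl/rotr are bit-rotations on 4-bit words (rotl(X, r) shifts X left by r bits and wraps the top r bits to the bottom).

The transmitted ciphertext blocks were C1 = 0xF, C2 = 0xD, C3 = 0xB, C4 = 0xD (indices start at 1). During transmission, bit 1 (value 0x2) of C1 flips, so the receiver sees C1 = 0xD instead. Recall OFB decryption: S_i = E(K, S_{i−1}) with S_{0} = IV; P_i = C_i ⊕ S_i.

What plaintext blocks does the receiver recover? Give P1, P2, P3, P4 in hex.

P1 = 0xD, P2 = 0x8, P3 = 0xB, P4 = 0x8

Only C1 changed, to 0xD. In OFB, a change in C_i flips the same bit in P_i only; the keystream is unaffected. Decrypting the received ciphertext:
P1: S = E(K, 0x5) = 0x0; 0xD ⊕ 0x0 = 0xD.
P2: S = E(K, 0x0) = 0x5; 0xD ⊕ 0x5 = 0x8.
P3: S = E(K, 0x5) = 0x0; 0xB ⊕ 0x0 = 0xB.
P4: S = E(K, 0x0) = 0x5; 0xD ⊕ 0x5 = 0x8.
Blocks that differ from the original plaintext: P1.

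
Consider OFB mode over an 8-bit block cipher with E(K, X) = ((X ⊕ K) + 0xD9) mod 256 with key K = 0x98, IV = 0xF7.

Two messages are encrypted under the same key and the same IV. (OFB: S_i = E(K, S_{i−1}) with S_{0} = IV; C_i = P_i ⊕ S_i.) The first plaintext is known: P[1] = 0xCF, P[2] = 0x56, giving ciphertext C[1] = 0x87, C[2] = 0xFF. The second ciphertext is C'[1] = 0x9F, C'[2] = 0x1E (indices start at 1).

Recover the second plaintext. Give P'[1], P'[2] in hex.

P'[1] = 0xD7, P'[2] = 0xB7

In OFB with a reused IV, both messages share the same keystream S_i, so C_i ⊕ C'_i = P_i ⊕ P'_i and thus P'_i = P_i ⊕ C_i ⊕ C'_i.
P'[1]: 0xCF ⊕ 0x87 ⊕ 0x9F = 0xD7.
P'[2]: 0x56 ⊕ 0xFF ⊕ 0x1E = 0xB7.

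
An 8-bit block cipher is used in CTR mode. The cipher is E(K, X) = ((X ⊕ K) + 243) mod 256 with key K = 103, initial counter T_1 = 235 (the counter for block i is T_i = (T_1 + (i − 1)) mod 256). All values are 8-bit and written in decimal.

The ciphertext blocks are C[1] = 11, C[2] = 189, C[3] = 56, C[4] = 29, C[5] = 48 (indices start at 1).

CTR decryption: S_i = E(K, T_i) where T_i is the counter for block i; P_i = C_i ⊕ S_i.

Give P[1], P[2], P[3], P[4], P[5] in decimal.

P[1] = 116, P[2] = 195, P[3] = 69, P[4] = 97, P[5] = 75

P[1]: T = 235, S = E(K, T) = 127; 11 ⊕ 127 = 116.
P[2]: T = 236, S = E(K, T) = 126; 189 ⊕ 126 = 195.
P[3]: T = 237, S = E(K, T) = 125; 56 ⊕ 125 = 69.
P[4]: T = 238, S = E(K, T) = 124; 29 ⊕ 124 = 97.
P[5]: T = 239, S = E(K, T) = 123; 48 ⊕ 123 = 75.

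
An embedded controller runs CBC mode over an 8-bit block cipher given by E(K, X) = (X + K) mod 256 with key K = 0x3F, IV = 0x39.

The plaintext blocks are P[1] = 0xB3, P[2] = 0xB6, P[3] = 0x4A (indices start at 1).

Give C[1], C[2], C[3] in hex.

CBC encryption: C_i = E(K, P_i ⊕ C_{i−1}), with C_{0} = IV.
C[1]: P[1] ⊕ 0x39 = 0x8A; E(K, 0x8A) = 0xC9.
C[2]: P[2] ⊕ 0xC9 = 0x7F; E(K, 0x7F) = 0xBE.
C[3]: P[3] ⊕ 0xBE = 0xF4; E(K, 0xF4) = 0x33.

C[1] = 0xC9, C[2] = 0xBE, C[3] = 0x33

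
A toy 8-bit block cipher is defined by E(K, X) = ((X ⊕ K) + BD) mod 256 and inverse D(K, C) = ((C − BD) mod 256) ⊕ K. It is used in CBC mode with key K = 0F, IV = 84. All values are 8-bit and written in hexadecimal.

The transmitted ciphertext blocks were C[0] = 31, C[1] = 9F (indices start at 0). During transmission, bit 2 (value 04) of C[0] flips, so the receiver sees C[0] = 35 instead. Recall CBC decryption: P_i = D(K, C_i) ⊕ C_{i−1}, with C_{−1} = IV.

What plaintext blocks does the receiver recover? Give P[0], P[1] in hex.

Only C[0] changed, to 35. In CBC, a change in C_i garbles P_i and flips the same bit in P_{i+1}. Decrypting the received ciphertext:
P[0]: D(K, 35) = 77; 77 ⊕ 84 = F3.
P[1]: D(K, 9F) = ED; ED ⊕ 35 = D8.
Blocks that differ from the original plaintext: P[0], P[1].

P[0] = F3, P[1] = D8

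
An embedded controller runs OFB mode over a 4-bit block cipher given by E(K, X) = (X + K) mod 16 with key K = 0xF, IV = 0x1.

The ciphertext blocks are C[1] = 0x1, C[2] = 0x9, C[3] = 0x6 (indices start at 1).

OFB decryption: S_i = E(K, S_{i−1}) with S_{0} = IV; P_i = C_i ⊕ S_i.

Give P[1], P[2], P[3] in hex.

P[1]: S = E(K, 0x1) = 0x0; 0x1 ⊕ 0x0 = 0x1.
P[2]: S = E(K, 0x0) = 0xF; 0x9 ⊕ 0xF = 0x6.
P[3]: S = E(K, 0xF) = 0xE; 0x6 ⊕ 0xE = 0x8.

P[1] = 0x1, P[2] = 0x6, P[3] = 0x8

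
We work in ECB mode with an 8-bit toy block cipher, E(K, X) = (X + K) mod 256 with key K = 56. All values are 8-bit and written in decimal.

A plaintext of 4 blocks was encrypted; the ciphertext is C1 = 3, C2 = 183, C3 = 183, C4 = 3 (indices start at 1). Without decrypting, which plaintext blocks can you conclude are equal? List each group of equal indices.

ECB encrypts each block independently with the same key, so equal ciphertext blocks imply equal plaintext blocks.
C1 = C4 = 3, so P1 = P4.
C2 = C3 = 183, so P2 = P3.

P1 = P4; P2 = P3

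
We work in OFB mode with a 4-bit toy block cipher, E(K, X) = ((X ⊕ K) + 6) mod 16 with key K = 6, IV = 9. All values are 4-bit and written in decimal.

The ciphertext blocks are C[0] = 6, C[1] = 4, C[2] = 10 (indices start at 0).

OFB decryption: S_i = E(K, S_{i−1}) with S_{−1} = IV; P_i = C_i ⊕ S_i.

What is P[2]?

P[0]: S = E(K, 9) = 5; 6 ⊕ 5 = 3.
P[1]: S = E(K, 5) = 9; 4 ⊕ 9 = 13.
P[2]: S = E(K, 9) = 5; 10 ⊕ 5 = 15.

P[2] = 15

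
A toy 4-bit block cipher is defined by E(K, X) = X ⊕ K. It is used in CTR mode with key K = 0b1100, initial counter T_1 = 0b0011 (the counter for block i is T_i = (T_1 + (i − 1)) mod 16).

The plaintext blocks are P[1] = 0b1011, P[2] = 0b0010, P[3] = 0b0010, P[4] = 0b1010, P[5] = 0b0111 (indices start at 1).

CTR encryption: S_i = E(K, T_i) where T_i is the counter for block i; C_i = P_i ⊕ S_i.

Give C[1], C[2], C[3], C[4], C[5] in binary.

C[1]: T = 0b0011, S = E(K, T) = 0b1111; 0b1011 ⊕ 0b1111 = 0b0100.
C[2]: T = 0b0100, S = E(K, T) = 0b1000; 0b0010 ⊕ 0b1000 = 0b1010.
C[3]: T = 0b0101, S = E(K, T) = 0b1001; 0b0010 ⊕ 0b1001 = 0b1011.
C[4]: T = 0b0110, S = E(K, T) = 0b1010; 0b1010 ⊕ 0b1010 = 0b0000.
C[5]: T = 0b0111, S = E(K, T) = 0b1011; 0b0111 ⊕ 0b1011 = 0b1100.

C[1] = 0b0100, C[2] = 0b1010, C[3] = 0b1011, C[4] = 0b0000, C[5] = 0b1100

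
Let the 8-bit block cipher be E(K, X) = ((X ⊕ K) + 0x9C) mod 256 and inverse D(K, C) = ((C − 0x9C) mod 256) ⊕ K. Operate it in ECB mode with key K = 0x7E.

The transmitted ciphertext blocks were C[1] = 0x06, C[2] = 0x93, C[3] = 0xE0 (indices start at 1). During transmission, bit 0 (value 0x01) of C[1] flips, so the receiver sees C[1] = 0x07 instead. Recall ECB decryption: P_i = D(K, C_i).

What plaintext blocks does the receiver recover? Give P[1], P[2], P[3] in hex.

P[1] = 0x15, P[2] = 0x89, P[3] = 0x3A

Only C[1] changed, to 0x07. In ECB, a change in C_i affects only P_i. Decrypting the received ciphertext:
P[1]: D(K, 0x07) = 0x15.
P[2]: D(K, 0x93) = 0x89.
P[3]: D(K, 0xE0) = 0x3A.
Blocks that differ from the original plaintext: P[1].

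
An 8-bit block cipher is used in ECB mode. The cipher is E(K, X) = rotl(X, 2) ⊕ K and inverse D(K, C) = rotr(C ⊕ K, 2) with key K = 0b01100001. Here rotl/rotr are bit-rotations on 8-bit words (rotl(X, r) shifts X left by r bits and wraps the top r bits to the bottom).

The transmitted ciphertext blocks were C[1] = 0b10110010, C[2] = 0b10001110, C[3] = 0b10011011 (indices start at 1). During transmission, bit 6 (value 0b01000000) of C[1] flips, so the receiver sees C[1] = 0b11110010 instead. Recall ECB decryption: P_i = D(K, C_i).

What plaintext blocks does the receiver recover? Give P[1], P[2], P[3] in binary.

P[1] = 0b11100100, P[2] = 0b11111011, P[3] = 0b10111110

Only C[1] changed, to 0b11110010. In ECB, a change in C_i affects only P_i. Decrypting the received ciphertext:
P[1]: D(K, 0b11110010) = 0b11100100.
P[2]: D(K, 0b10001110) = 0b11111011.
P[3]: D(K, 0b10011011) = 0b10111110.
Blocks that differ from the original plaintext: P[1].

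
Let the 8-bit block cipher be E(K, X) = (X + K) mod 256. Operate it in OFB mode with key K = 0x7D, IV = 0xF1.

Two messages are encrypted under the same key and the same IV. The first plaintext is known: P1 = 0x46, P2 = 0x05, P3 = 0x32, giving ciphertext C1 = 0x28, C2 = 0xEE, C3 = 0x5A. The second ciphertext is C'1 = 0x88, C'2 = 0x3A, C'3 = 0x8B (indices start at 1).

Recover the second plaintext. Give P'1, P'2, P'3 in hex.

In OFB with a reused IV, both messages share the same keystream S_i, so C_i ⊕ C'_i = P_i ⊕ P'_i and thus P'_i = P_i ⊕ C_i ⊕ C'_i.
P'1: 0x46 ⊕ 0x28 ⊕ 0x88 = 0xE6.
P'2: 0x05 ⊕ 0xEE ⊕ 0x3A = 0xD1.
P'3: 0x32 ⊕ 0x5A ⊕ 0x8B = 0xE3.

P'1 = 0xE6, P'2 = 0xD1, P'3 = 0xE3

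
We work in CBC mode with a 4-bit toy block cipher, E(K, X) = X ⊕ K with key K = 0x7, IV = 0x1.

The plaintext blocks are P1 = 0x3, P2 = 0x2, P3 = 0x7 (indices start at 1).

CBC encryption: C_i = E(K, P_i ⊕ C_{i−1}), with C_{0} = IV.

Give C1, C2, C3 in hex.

C1 = 0x5, C2 = 0x0, C3 = 0x0

C1: P1 ⊕ 0x1 = 0x2; E(K, 0x2) = 0x5.
C2: P2 ⊕ 0x5 = 0x7; E(K, 0x7) = 0x0.
C3: P3 ⊕ 0x0 = 0x7; E(K, 0x7) = 0x0.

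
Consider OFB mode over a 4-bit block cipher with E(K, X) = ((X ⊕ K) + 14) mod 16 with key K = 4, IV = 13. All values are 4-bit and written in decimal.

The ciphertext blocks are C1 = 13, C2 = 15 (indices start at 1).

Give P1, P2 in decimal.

OFB decryption: S_i = E(K, S_{i−1}) with S_{0} = IV; P_i = C_i ⊕ S_i.
P1: S = E(K, 13) = 7; 13 ⊕ 7 = 10.
P2: S = E(K, 7) = 1; 15 ⊕ 1 = 14.

P1 = 10, P2 = 14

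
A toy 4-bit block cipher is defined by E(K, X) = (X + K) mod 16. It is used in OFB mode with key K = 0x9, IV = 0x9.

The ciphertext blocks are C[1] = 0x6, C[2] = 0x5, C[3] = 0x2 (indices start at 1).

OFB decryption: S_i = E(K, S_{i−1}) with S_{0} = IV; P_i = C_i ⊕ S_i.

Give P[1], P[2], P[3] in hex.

P[1]: S = E(K, 0x9) = 0x2; 0x6 ⊕ 0x2 = 0x4.
P[2]: S = E(K, 0x2) = 0xB; 0x5 ⊕ 0xB = 0xE.
P[3]: S = E(K, 0xB) = 0x4; 0x2 ⊕ 0x4 = 0x6.

P[1] = 0x4, P[2] = 0xE, P[3] = 0x6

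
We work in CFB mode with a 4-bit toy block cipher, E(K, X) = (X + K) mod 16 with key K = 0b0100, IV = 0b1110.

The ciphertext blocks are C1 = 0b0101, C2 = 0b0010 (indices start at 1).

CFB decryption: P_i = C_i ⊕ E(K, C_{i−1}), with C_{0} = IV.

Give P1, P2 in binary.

P1 = 0b0111, P2 = 0b1011

P1: E(K, 0b1110) = 0b0010; 0b0101 ⊕ 0b0010 = 0b0111.
P2: E(K, 0b0101) = 0b1001; 0b0010 ⊕ 0b1001 = 0b1011.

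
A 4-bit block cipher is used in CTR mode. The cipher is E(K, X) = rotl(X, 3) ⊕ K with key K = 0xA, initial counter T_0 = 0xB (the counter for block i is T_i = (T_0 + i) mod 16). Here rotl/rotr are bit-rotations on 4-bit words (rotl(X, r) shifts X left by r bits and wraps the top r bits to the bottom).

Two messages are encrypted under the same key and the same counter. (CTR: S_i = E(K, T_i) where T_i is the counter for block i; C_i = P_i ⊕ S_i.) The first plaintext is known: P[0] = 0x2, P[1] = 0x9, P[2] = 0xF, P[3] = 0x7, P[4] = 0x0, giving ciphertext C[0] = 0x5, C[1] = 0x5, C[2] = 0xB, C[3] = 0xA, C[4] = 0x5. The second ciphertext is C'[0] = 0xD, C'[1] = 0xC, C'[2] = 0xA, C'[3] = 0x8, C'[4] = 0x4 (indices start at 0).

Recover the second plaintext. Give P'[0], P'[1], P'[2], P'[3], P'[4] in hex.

P'[0] = 0xA, P'[1] = 0x0, P'[2] = 0xE, P'[3] = 0x5, P'[4] = 0x1

In CTR with a reused counter, both messages share the same keystream S_i, so C_i ⊕ C'_i = P_i ⊕ P'_i and thus P'_i = P_i ⊕ C_i ⊕ C'_i.
P'[0]: 0x2 ⊕ 0x5 ⊕ 0xD = 0xA.
P'[1]: 0x9 ⊕ 0x5 ⊕ 0xC = 0x0.
P'[2]: 0xF ⊕ 0xB ⊕ 0xA = 0xE.
P'[3]: 0x7 ⊕ 0xA ⊕ 0x8 = 0x5.
P'[4]: 0x0 ⊕ 0x5 ⊕ 0x4 = 0x1.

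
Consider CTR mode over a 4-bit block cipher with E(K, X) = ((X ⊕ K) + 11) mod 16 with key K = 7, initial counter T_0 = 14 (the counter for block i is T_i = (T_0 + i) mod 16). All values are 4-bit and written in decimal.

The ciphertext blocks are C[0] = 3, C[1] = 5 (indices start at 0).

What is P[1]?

P[1] = 6

CTR decryption: S_i = E(K, T_i) where T_i is the counter for block i; P_i = C_i ⊕ S_i.
P[1]: T = 15, S = E(K, T) = 3; 5 ⊕ 3 = 6.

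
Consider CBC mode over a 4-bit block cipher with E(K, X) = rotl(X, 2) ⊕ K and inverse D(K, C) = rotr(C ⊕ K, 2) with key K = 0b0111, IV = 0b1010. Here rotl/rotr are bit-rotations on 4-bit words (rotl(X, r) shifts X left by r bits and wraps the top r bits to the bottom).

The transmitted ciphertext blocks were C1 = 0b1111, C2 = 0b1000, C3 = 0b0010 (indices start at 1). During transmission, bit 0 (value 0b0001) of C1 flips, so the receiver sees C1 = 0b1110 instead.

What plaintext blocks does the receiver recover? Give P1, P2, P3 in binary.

CBC decryption: P_i = D(K, C_i) ⊕ C_{i−1}, with C_{0} = IV.
Only C1 changed, to 0b1110. In CBC, a change in C_i garbles P_i and flips the same bit in P_{i+1}. Decrypting the received ciphertext:
P1: D(K, 0b1110) = 0b0110; 0b0110 ⊕ 0b1010 = 0b1100.
P2: D(K, 0b1000) = 0b1111; 0b1111 ⊕ 0b1110 = 0b0001.
P3: D(K, 0b0010) = 0b0101; 0b0101 ⊕ 0b1000 = 0b1101.
Blocks that differ from the original plaintext: P1, P2.

P1 = 0b1100, P2 = 0b0001, P3 = 0b1101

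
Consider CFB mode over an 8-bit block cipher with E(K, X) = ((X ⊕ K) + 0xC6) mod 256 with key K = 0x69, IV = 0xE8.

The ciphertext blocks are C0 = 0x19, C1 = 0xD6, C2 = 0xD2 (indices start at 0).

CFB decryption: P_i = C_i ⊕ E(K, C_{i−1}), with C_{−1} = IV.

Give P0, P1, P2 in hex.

P0: E(K, 0xE8) = 0x47; 0x19 ⊕ 0x47 = 0x5E.
P1: E(K, 0x19) = 0x36; 0xD6 ⊕ 0x36 = 0xE0.
P2: E(K, 0xD6) = 0x85; 0xD2 ⊕ 0x85 = 0x57.

P0 = 0x5E, P1 = 0xE0, P2 = 0x57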